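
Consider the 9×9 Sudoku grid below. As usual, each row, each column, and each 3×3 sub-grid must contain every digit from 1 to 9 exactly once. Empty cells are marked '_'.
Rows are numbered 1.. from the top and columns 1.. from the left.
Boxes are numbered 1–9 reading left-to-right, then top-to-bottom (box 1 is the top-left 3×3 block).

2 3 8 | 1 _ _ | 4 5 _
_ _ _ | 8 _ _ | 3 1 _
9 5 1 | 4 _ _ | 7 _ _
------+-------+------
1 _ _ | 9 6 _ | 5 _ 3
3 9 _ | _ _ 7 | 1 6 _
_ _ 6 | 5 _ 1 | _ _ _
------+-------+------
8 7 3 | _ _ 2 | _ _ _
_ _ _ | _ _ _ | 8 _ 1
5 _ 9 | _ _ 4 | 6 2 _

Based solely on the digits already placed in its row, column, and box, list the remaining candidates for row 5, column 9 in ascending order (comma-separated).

Row 5 already contains {1, 3, 6, 7, 9}.
Column 9 already contains {1, 3}.
Its 3×3 block (box 6) already contains {1, 3, 5, 6}.
Removing those from 1–9 leaves {2, 4, 8} as the candidates for row 5, column 9.

2,4,8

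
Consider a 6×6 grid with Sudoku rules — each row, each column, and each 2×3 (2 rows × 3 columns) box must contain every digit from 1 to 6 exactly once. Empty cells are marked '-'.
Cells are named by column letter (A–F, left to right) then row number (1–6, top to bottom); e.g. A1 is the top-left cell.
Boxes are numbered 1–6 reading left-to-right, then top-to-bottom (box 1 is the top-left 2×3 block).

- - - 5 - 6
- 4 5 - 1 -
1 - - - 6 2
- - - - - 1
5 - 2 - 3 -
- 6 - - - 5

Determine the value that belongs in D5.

6

Cell D5 itself could take any of {1, 4, 6} by direct elimination.
Consider where 6 can go in row 5.
B5 is out (column B already has a 6).
F5 is out (column F already has a 6).
So the only cell in row 5 that can hold 6 is D5.
Therefore D5 = 6.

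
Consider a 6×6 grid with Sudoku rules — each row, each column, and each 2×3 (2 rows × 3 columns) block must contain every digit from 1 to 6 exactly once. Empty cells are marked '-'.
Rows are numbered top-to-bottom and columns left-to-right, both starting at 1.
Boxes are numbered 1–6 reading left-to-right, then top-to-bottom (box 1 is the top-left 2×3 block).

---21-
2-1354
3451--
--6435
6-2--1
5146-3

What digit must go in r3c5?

6

Cell r3c5 itself could take any of {2, 6} by direct elimination.
Consider where 6 can go in column 5.
r5c5 is out (row 5 already has a 6).
r6c5 is out (row 6 already has a 6).
So the only cell in column 5 that can hold 6 is r3c5.
Therefore r3c5 = 6.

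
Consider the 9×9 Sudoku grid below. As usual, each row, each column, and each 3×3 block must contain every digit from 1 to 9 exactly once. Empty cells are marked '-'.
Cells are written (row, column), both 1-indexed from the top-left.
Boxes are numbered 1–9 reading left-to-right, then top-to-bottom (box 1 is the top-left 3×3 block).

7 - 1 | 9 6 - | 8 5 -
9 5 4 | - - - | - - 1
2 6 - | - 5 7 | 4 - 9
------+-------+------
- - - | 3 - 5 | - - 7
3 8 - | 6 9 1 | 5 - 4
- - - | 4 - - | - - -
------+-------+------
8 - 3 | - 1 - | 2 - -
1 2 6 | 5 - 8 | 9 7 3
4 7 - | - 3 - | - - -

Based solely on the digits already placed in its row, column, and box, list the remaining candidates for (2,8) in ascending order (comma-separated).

2,3,6

Row 2 already contains {1, 4, 5, 9}.
Column 8 already contains {5, 7}.
Its 3×3 block (box 3) already contains {1, 4, 5, 8, 9}.
Removing those from 1–9 leaves {2, 3, 6} as the candidates for (2,8).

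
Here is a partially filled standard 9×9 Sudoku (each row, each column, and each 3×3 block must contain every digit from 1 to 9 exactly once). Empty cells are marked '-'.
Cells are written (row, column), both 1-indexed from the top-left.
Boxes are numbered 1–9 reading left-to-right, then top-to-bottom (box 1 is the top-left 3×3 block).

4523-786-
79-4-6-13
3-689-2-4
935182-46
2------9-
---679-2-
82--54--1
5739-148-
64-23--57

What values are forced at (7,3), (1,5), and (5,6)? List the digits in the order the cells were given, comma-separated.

9,1,3

For (7,3):
  Row 7 already contains {1, 2, 4, 5, 8}.
  Column 3 already contains {2, 3, 5, 6}.
  Its 3×3 block (box 7) already contains {2, 3, 4, 5, 6, 7, 8}.
  The only value from 1–9 not eliminated is 9, so (7,3) = 9.
For (1,5):
  Row 1 already contains {2, 3, 4, 5, 6, 7, 8}.
  Column 5 already contains {3, 5, 7, 8, 9}.
  Its 3×3 block (box 2) already contains {3, 4, 6, 7, 8, 9}.
  The only value from 1–9 not eliminated is 1, so (1,5) = 1.
For (5,6):
  Consider where 3 can go in column 6.
  (3,6) is out (row 3 already has a 3).
  (9,6) is out (row 9 already has a 3).
  So the only cell in column 6 that can hold 3 is (5,6).
  So (5,6) = 3.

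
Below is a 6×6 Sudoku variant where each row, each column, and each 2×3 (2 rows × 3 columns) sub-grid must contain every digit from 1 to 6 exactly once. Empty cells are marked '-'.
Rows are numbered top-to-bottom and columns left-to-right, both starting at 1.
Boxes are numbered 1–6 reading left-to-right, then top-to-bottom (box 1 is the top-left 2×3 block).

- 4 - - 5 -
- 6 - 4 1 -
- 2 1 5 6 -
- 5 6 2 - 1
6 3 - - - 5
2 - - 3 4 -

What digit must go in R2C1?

5

Cell R2C1 itself could take any of {3, 5} by direct elimination.
Consider where 5 can go in column 1.
R1C1 is out (row 1 already has a 5).
R3C1 is out (row 3 already has a 5).
R4C1 is out (row 4 already has a 5).
So the only cell in column 1 that can hold 5 is R2C1.
Therefore R2C1 = 5.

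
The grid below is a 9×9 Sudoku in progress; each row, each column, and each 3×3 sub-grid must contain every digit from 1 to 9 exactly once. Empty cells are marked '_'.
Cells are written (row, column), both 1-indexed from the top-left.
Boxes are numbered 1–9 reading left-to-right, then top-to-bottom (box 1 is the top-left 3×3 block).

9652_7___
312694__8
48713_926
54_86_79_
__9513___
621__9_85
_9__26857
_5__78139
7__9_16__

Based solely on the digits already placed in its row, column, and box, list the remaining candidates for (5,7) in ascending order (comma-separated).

Row 5 already contains {1, 3, 5, 9}.
Column 7 already contains {1, 6, 7, 8, 9}.
Its 3×3 block (box 6) already contains {5, 7, 8, 9}.
Removing those from 1–9 leaves {2, 4} as the candidates for (5,7).

2,4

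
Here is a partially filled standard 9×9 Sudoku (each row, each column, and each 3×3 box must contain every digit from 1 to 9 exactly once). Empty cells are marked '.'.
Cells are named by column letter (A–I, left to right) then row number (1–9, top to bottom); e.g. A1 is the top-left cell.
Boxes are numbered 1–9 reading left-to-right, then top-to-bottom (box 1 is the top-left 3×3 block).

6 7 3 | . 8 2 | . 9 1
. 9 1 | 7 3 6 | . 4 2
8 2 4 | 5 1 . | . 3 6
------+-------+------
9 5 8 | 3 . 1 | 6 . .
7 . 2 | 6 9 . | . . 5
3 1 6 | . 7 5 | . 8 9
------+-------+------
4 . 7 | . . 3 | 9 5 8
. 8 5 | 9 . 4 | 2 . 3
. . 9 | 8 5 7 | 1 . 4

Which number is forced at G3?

Row 3 already contains {1, 2, 3, 4, 5, 6, 8}.
Column G already contains {1, 2, 6, 9}.
Its 3×3 block (box 3) already contains {1, 2, 3, 4, 6, 9}.
The only value from 1–9 not eliminated is 7, so G3 = 7.

7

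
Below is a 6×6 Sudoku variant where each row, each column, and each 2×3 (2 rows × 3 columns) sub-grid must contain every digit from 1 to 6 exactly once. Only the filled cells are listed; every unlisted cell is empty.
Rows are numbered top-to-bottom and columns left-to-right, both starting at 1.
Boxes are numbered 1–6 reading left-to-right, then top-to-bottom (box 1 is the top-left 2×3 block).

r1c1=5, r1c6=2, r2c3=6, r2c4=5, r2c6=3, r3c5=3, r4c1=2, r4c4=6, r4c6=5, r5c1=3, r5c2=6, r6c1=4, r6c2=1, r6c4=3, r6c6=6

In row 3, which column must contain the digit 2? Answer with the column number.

Consider where 2 can go in row 3.
r3c1 is out (column 1 already has a 2).
r3c2 is out (box 3 already has a 2).
r3c3 is out (box 3 already has a 2).
r3c6 is out (column 6 already has a 2).
So the only cell in row 3 that can hold 2 is r3c4.
That is column 4.

4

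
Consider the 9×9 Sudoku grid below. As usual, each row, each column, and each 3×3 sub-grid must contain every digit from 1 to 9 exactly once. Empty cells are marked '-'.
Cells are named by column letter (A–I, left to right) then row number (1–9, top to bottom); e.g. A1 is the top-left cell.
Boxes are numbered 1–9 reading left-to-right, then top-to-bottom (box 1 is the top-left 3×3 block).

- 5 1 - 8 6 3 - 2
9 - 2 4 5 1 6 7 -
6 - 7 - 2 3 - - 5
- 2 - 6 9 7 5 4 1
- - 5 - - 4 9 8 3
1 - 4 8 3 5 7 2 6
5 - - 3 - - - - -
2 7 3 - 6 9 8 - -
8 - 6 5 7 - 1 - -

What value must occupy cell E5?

1

Row 5 already contains {3, 4, 5, 8, 9}.
Column E already contains {2, 3, 5, 6, 7, 8, 9}.
Its 3×3 block (box 5) already contains {3, 4, 5, 6, 7, 8, 9}.
The only value from 1–9 not eliminated is 1, so E5 = 1.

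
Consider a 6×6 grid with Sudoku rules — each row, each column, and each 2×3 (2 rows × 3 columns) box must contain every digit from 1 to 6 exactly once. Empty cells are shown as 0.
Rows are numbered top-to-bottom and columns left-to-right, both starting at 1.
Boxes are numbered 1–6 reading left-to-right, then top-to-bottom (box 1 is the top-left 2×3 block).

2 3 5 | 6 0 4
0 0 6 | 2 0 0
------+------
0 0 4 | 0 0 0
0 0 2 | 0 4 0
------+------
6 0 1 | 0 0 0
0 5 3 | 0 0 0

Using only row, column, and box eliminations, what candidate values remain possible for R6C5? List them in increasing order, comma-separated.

Row 6 already contains {3, 5}.
Column 5 already contains {4}.
Its 2×3 block (box 6) already contains {}.
Removing those from 1–6 leaves {1, 2, 6} as the candidates for R6C5.

1,2,6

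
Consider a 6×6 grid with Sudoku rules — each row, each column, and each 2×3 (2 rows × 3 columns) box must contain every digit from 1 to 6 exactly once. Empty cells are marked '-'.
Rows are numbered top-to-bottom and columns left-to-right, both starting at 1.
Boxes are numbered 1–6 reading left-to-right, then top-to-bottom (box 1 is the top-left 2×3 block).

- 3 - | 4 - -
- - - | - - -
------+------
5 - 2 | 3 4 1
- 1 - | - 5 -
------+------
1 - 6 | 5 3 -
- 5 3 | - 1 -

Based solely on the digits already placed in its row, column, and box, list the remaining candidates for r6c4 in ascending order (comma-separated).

2,6

Row 6 already contains {1, 3, 5}.
Column 4 already contains {3, 4, 5}.
Its 2×3 block (box 6) already contains {1, 3, 5}.
Removing those from 1–6 leaves {2, 6} as the candidates for r6c4.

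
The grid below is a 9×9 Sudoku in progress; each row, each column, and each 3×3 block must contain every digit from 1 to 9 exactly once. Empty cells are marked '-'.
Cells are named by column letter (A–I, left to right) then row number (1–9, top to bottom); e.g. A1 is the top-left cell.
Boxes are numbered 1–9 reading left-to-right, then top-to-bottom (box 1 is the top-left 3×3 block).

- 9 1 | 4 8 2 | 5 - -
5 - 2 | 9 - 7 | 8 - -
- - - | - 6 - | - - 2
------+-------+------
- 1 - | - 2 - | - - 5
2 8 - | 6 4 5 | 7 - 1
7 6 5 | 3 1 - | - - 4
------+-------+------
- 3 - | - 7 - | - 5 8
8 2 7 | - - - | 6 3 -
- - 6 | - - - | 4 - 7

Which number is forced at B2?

4

Row 2 already contains {2, 5, 7, 8, 9}.
Column B already contains {1, 2, 3, 6, 8, 9}.
Its 3×3 block (box 1) already contains {1, 2, 5, 9}.
The only value from 1–9 not eliminated is 4, so B2 = 4.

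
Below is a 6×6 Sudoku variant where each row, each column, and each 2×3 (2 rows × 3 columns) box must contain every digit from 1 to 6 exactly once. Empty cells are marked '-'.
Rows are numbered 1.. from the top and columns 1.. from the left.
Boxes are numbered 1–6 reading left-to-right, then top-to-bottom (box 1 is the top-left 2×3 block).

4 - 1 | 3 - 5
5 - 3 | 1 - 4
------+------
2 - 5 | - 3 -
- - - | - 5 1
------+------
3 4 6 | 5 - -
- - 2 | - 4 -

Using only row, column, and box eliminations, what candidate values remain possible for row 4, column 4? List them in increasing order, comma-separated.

Row 4 already contains {1, 5}.
Column 4 already contains {1, 3, 5}.
Its 2×3 block (box 4) already contains {1, 3, 5}.
Removing those from 1–6 leaves {2, 4, 6} as the candidates for row 4, column 4.

2,4,6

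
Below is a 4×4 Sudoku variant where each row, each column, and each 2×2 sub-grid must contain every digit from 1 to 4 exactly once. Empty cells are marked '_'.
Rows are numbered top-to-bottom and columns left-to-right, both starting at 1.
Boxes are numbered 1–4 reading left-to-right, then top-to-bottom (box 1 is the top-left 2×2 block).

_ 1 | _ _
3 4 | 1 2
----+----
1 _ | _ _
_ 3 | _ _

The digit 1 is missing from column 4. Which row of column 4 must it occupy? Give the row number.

4

Consider where 1 can go in column 4.
r1c4 is out (row 1 already has a 1).
r3c4 is out (row 3 already has a 1).
So the only cell in column 4 that can hold 1 is r4c4.
That is row 4.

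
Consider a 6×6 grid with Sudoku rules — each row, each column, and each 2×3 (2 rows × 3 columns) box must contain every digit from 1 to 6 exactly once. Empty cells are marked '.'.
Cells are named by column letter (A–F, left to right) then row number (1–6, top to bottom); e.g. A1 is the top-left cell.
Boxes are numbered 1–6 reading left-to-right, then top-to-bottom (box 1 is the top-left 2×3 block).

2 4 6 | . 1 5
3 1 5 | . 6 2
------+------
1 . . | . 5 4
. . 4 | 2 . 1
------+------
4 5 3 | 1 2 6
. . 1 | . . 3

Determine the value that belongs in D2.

Row 2 already contains {1, 2, 3, 5, 6}.
Column D already contains {1, 2}.
Its 2×3 block (box 2) already contains {1, 2, 5, 6}.
The only value from 1–6 not eliminated is 4, so D2 = 4.

4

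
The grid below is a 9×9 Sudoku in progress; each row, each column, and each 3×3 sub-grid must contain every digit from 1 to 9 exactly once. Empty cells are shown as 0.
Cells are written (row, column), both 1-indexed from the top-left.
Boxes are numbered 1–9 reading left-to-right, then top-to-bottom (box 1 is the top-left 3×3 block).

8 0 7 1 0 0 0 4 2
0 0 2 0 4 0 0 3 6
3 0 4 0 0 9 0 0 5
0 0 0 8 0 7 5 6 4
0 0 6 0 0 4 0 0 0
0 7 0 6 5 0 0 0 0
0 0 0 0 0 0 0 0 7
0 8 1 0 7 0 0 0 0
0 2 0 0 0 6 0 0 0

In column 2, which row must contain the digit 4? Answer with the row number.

Consider where 4 can go in column 2.
(1,2) is out (row 1 already has a 4).
(2,2) is out (row 2 already has a 4).
(3,2) is out (row 3 already has a 4).
(4,2) is out (row 4 already has a 4).
(5,2) is out (row 5 already has a 4).
So the only cell in column 2 that can hold 4 is (7,2).
That is row 7.

7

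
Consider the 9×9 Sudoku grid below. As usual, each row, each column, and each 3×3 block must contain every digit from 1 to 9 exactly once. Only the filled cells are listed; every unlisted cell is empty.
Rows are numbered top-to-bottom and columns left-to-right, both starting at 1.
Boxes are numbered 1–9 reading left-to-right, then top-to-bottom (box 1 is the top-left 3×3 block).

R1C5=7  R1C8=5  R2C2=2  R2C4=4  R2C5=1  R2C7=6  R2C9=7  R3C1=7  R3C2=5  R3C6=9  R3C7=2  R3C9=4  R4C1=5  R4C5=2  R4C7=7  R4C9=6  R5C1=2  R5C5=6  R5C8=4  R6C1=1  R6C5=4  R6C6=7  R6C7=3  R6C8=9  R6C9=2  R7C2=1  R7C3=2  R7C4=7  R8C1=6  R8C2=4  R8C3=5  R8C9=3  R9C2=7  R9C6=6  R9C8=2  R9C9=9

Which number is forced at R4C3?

4

Cell R4C3 itself could take any of {3, 4, 8, 9} by direct elimination.
Consider where 4 can go in row 4.
R4C2 is out (column 2 already has a 4).
R4C4 is out (column 4 already has a 4).
R4C6 is out (box 5 already has a 4).
R4C8 is out (column 8 already has a 4).
So the only cell in row 4 that can hold 4 is R4C3.
Therefore R4C3 = 4.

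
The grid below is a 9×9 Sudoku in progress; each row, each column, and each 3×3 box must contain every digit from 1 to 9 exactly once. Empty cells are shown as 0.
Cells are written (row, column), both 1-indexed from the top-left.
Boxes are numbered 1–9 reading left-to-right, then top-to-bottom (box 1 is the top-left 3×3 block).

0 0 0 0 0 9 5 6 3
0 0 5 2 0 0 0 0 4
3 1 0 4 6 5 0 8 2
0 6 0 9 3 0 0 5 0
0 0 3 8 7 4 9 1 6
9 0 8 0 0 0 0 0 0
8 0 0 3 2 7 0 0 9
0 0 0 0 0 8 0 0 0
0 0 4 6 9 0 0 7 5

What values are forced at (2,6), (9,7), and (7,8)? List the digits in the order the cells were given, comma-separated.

3,8,4

For (2,6):
  Consider where 3 can go in box 2.
  (1,4) is out (row 1 already has a 3).
  (1,5) is out (row 1 already has a 3).
  (2,5) is out (column 5 already has a 3).
  So the only cell in box 2 that can hold 3 is (2,6).
  So (2,6) = 3.
For (9,7):
  Consider where 8 can go in row 9.
  (9,1) is out (column 1 already has a 8).
  (9,2) is out (box 7 already has a 8).
  (9,6) is out (column 6 already has a 8).
  So the only cell in row 9 that can hold 8 is (9,7).
  So (9,7) = 8.
For (7,8):
  Row 7 already contains {2, 3, 7, 8, 9}.
  Column 8 already contains {1, 5, 6, 7, 8}.
  Its 3×3 block (box 9) already contains {5, 7, 9}.
  The only value from 1–9 not eliminated is 4, so (7,8) = 4.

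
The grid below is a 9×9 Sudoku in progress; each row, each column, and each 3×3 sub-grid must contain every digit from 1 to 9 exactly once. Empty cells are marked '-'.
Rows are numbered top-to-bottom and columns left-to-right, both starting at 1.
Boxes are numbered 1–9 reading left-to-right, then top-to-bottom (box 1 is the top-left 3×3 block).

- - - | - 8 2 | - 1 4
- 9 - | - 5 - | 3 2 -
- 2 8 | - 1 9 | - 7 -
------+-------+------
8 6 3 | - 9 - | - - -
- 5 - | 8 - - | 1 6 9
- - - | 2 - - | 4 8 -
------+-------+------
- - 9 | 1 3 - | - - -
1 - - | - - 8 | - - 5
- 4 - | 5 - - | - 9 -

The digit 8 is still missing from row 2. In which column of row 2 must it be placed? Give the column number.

Consider where 8 can go in row 2.
R2C1 is out (column 1 already has a 8).
R2C3 is out (column 3 already has a 8).
R2C4 is out (column 4 already has a 8).
R2C6 is out (column 6 already has a 8).
So the only cell in row 2 that can hold 8 is R2C9.
That is column 9.

9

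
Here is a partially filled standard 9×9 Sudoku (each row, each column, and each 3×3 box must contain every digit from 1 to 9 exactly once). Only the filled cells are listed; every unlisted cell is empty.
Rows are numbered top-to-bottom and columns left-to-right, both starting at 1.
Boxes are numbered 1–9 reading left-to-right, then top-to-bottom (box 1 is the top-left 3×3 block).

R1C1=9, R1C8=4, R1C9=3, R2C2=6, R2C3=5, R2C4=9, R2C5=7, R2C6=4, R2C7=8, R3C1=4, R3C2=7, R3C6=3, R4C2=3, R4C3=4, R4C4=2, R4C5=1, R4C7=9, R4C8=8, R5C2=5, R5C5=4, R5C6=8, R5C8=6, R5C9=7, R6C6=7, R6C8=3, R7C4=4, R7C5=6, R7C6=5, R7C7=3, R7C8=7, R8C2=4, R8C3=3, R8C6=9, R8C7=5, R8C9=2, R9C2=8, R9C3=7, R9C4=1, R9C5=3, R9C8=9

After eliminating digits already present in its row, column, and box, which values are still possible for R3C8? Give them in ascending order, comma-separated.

1,2,5

Row 3 already contains {3, 4, 7}.
Column 8 already contains {3, 4, 6, 7, 8, 9}.
Its 3×3 block (box 3) already contains {3, 4, 8}.
Removing those from 1–9 leaves {1, 2, 5} as the candidates for R3C8.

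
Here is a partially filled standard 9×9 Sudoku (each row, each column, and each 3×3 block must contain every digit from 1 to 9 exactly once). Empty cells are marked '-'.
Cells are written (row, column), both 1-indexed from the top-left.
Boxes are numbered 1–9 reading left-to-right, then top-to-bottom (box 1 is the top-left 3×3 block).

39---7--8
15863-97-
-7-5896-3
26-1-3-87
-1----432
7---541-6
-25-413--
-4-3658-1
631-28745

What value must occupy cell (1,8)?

5

Cell (1,8) itself could take any of {1, 2, 5} by direct elimination.
Consider where 5 can go in column 8.
(3,8) is out (row 3 already has a 5).
(6,8) is out (row 6 already has a 5).
(7,8) is out (row 7 already has a 5).
(8,8) is out (row 8 already has a 5).
So the only cell in column 8 that can hold 5 is (1,8).
Therefore (1,8) = 5.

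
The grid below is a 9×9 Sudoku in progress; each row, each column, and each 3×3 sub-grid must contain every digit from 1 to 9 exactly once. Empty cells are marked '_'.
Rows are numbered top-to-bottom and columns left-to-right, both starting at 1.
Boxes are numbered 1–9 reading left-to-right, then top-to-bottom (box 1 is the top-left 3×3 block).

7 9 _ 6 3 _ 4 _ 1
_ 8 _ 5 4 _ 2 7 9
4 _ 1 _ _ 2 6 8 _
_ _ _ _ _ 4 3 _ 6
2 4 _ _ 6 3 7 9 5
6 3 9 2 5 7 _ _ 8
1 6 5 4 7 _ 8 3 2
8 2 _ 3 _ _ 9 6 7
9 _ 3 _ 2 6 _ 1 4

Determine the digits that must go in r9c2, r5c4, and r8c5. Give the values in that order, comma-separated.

For r9c2:
  Row 9 already contains {1, 2, 3, 4, 6, 9}.
  Column 2 already contains {2, 3, 4, 6, 8, 9}.
  Its 3×3 block (box 7) already contains {1, 2, 3, 5, 6, 8, 9}.
  The only value from 1–9 not eliminated is 7, so r9c2 = 7.
For r5c4:
  Consider where 1 can go in row 5.
  r5c3 is out (column 3 already has a 1).
  So the only cell in row 5 that can hold 1 is r5c4.
  So r5c4 = 1.
For r8c5:
  Row 8 already contains {2, 3, 6, 7, 8, 9}.
  Column 5 already contains {2, 3, 4, 5, 6, 7}.
  Its 3×3 block (box 8) already contains {2, 3, 4, 6, 7}.
  The only value from 1–9 not eliminated is 1, so r8c5 = 1.

7,1,1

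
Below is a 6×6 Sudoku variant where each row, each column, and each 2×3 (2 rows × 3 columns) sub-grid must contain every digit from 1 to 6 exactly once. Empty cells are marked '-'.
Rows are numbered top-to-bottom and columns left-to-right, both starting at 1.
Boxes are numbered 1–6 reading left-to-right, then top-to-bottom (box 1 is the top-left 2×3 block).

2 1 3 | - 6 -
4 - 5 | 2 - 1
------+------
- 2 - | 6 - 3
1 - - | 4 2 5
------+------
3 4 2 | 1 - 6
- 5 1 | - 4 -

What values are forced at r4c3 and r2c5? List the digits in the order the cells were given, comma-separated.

6,3

For r4c3:
  Row 4 already contains {1, 2, 4, 5}.
  Column 3 already contains {1, 2, 3, 5}.
  Its 2×3 block (box 3) already contains {1, 2}.
  The only value from 1–6 not eliminated is 6, so r4c3 = 6.
For r2c5:
  Row 2 already contains {1, 2, 4, 5}.
  Column 5 already contains {2, 4, 6}.
  Its 2×3 block (box 2) already contains {1, 2, 6}.
  The only value from 1–6 not eliminated is 3, so r2c5 = 3.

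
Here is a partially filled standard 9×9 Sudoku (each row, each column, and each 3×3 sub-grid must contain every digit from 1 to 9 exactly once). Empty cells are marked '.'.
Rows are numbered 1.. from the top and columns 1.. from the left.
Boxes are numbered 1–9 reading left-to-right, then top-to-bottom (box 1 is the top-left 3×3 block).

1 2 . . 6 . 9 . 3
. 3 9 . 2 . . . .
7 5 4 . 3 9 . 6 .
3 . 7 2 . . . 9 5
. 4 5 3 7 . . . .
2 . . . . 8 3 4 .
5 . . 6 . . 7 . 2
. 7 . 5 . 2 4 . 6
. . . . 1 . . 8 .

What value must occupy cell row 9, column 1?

Cell row 9, column 1 itself could take any of {4, 6, 9} by direct elimination.
Consider where 4 can go in column 1.
row 2, column 1 is out (box 1 already has a 4).
row 5, column 1 is out (row 5 already has a 4).
row 8, column 1 is out (row 8 already has a 4).
So the only cell in column 1 that can hold 4 is row 9, column 1.
Therefore row 9, column 1 = 4.

4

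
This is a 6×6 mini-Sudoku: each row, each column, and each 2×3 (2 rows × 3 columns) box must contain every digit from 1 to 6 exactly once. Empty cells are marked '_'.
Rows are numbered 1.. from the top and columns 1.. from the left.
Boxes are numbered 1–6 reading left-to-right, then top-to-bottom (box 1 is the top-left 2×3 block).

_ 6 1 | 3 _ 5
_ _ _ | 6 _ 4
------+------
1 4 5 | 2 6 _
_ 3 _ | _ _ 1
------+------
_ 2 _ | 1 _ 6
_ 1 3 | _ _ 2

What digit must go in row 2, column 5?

Cell row 2, column 5 itself could take any of {1, 2} by direct elimination.
Consider where 1 can go in box 2.
row 1, column 5 is out (row 1 already has a 1).
So the only cell in box 2 that can hold 1 is row 2, column 5.
Therefore row 2, column 5 = 1.

1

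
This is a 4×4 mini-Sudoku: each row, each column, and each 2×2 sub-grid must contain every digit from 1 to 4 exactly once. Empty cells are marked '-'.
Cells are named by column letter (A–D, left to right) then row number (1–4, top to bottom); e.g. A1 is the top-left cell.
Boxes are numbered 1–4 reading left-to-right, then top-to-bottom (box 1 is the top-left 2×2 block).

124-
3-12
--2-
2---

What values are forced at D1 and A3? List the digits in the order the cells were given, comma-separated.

3,4

For D1:
  Row 1 already contains {1, 2, 4}.
  Column D already contains {2}.
  Its 2×2 block (box 2) already contains {1, 2, 4}.
  The only value from 1–4 not eliminated is 3, so D1 = 3.
For A3:
  Row 3 already contains {2}.
  Column A already contains {1, 2, 3}.
  Its 2×2 block (box 3) already contains {2}.
  The only value from 1–4 not eliminated is 4, so A3 = 4.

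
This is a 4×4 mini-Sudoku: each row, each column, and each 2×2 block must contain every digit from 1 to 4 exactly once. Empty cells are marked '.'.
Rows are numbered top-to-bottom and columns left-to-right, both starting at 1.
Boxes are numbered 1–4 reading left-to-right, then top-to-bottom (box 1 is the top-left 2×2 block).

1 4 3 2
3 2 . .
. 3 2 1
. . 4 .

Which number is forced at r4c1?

Row 4 already contains {4}.
Column 1 already contains {1, 3}.
Its 2×2 block (box 3) already contains {3}.
The only value from 1–4 not eliminated is 2, so r4c1 = 2.

2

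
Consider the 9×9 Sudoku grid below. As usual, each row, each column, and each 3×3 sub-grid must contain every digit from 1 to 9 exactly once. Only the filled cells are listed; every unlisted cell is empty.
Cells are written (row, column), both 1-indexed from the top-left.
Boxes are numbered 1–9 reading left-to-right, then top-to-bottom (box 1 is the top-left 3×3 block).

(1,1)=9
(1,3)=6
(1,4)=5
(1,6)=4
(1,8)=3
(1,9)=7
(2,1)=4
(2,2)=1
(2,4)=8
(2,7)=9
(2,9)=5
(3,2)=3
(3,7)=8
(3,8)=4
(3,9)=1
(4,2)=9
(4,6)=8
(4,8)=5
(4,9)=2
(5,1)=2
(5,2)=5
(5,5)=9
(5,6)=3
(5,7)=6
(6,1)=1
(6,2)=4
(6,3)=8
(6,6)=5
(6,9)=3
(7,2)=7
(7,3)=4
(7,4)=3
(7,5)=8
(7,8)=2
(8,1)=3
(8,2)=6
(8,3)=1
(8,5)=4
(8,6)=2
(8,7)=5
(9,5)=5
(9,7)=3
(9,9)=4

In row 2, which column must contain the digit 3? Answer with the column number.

Consider where 3 can go in row 2.
(2,3) is out (box 1 already has a 3).
(2,6) is out (column 6 already has a 3).
(2,8) is out (column 8 already has a 3).
So the only cell in row 2 that can hold 3 is (2,5).
That is column 5.

5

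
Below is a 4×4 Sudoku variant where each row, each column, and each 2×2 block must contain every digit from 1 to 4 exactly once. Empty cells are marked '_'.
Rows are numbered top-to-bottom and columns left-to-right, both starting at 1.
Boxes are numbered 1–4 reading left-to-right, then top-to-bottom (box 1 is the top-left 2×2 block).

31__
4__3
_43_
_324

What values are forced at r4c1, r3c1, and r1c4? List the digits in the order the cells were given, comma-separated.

For r4c1:
  Row 4 already contains {2, 3, 4}.
  Column 1 already contains {3, 4}.
  Its 2×2 block (box 3) already contains {3, 4}.
  The only value from 1–4 not eliminated is 1, so r4c1 = 1.
For r3c1:
  Consider where 2 can go in row 3.
  r3c4 is out (box 4 already has a 2).
  So the only cell in row 3 that can hold 2 is r3c1.
  So r3c1 = 2.
For r1c4:
  Row 1 already contains {1, 3}.
  Column 4 already contains {3, 4}.
  Its 2×2 block (box 2) already contains {3}.
  The only value from 1–4 not eliminated is 2, so r1c4 = 2.

1,2,2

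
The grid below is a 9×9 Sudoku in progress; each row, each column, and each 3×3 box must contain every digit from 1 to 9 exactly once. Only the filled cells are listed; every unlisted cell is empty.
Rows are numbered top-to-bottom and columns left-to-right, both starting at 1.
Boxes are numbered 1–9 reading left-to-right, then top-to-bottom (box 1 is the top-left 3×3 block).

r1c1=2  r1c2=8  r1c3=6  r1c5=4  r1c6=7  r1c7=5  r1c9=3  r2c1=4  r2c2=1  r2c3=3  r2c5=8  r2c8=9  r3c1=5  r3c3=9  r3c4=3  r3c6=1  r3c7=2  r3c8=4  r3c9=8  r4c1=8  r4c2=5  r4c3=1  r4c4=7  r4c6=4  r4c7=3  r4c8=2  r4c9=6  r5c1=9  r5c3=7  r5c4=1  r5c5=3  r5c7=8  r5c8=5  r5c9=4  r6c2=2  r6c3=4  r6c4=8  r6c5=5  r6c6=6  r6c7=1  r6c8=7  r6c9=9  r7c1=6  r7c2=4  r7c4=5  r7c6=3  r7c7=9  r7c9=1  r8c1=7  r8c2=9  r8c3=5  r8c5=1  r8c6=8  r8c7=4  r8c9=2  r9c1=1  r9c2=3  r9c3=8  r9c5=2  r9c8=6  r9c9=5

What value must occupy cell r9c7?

7

Row 9 already contains {1, 2, 3, 5, 6, 8}.
Column 7 already contains {1, 2, 3, 4, 5, 8, 9}.
Its 3×3 block (box 9) already contains {1, 2, 4, 5, 6, 9}.
The only value from 1–9 not eliminated is 7, so r9c7 = 7.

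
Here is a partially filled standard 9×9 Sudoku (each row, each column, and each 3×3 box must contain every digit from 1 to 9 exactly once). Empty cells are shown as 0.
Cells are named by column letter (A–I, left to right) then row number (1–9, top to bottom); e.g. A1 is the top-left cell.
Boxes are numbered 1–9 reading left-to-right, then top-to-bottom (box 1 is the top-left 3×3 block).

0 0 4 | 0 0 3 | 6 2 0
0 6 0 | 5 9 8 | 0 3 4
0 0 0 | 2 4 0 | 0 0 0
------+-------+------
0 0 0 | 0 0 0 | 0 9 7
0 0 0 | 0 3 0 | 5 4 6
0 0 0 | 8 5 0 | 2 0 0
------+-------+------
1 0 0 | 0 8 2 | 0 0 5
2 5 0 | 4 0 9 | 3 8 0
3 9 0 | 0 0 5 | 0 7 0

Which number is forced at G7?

Cell G7 itself could take any of {4, 9} by direct elimination.
Consider where 9 can go in row 7.
B7 is out (column B already has a 9).
C7 is out (box 7 already has a 9).
D7 is out (box 8 already has a 9).
H7 is out (column H already has a 9).
So the only cell in row 7 that can hold 9 is G7.
Therefore G7 = 9.

9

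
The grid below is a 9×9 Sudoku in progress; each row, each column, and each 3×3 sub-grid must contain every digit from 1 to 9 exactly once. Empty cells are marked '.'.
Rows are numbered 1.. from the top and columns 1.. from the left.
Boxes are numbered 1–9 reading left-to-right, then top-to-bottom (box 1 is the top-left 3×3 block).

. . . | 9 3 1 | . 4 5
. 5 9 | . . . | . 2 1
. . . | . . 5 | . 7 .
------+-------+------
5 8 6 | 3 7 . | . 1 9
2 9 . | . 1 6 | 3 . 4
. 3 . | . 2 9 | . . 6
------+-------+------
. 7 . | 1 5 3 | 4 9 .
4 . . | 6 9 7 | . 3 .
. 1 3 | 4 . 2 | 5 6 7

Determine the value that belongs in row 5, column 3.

7

Row 5 already contains {1, 2, 3, 4, 6, 9}.
Column 3 already contains {3, 6, 9}.
Its 3×3 block (box 4) already contains {2, 3, 5, 6, 8, 9}.
The only value from 1–9 not eliminated is 7, so row 5, column 3 = 7.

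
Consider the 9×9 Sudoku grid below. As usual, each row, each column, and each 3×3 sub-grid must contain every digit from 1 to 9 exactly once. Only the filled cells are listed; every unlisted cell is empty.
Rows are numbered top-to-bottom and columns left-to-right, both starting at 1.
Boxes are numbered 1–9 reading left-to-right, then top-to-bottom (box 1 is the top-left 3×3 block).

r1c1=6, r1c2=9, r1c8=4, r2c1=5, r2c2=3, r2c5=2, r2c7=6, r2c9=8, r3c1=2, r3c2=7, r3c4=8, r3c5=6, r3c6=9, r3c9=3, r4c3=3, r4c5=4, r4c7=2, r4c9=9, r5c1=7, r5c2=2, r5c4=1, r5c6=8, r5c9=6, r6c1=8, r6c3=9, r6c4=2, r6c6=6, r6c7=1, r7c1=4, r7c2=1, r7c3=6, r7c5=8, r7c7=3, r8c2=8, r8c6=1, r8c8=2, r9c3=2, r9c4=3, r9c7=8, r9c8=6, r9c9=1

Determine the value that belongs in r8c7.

Cell r8c7 itself could take any of {4, 5, 7, 9} by direct elimination.
Consider where 9 can go in column 7.
r1c7 is out (row 1 already has a 9).
r3c7 is out (row 3 already has a 9).
r5c7 is out (box 6 already has a 9).
So the only cell in column 7 that can hold 9 is r8c7.
Therefore r8c7 = 9.

9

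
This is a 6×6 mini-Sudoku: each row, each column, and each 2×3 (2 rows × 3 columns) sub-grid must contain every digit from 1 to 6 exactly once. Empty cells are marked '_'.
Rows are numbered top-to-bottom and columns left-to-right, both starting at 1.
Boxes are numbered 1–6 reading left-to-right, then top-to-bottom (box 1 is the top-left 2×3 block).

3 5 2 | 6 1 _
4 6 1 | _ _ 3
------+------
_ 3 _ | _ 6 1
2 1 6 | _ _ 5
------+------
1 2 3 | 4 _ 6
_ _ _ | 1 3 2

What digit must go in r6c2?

Row 6 already contains {1, 2, 3}.
Column 2 already contains {1, 2, 3, 5, 6}.
Its 2×3 block (box 5) already contains {1, 2, 3}.
The only value from 1–6 not eliminated is 4, so r6c2 = 4.

4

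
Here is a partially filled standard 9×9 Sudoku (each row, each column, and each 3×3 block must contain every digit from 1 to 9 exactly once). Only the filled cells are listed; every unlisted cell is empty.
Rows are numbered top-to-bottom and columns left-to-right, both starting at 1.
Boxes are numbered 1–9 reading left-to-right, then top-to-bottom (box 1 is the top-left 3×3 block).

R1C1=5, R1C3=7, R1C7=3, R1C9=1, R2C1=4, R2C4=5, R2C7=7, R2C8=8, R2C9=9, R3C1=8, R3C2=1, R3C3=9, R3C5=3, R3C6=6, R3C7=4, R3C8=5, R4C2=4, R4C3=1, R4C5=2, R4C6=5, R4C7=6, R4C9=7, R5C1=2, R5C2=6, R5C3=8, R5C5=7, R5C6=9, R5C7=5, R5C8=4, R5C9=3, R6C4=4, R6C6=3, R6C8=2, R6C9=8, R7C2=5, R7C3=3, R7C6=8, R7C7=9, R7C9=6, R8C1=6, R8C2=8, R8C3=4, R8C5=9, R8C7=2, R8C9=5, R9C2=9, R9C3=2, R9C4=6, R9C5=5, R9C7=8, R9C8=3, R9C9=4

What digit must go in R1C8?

6

Row 1 already contains {1, 3, 5, 7}.
Column 8 already contains {2, 3, 4, 5, 8}.
Its 3×3 block (box 3) already contains {1, 3, 4, 5, 7, 8, 9}.
The only value from 1–9 not eliminated is 6, so R1C8 = 6.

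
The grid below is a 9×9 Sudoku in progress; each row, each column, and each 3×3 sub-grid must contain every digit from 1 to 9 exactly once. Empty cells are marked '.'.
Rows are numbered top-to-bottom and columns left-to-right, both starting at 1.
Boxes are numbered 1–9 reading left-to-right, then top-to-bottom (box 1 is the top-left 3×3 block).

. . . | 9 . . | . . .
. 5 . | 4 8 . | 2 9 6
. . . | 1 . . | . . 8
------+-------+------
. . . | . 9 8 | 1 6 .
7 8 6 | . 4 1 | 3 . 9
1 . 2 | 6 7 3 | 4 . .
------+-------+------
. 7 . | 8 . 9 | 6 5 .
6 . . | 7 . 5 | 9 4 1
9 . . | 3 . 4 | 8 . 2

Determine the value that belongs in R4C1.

Cell R4C1 itself could take any of {3, 4, 5} by direct elimination.
Consider where 5 can go in column 1.
R1C1 is out (box 1 already has a 5).
R2C1 is out (row 2 already has a 5).
R3C1 is out (box 1 already has a 5).
R7C1 is out (row 7 already has a 5).
So the only cell in column 1 that can hold 5 is R4C1.
Therefore R4C1 = 5.

5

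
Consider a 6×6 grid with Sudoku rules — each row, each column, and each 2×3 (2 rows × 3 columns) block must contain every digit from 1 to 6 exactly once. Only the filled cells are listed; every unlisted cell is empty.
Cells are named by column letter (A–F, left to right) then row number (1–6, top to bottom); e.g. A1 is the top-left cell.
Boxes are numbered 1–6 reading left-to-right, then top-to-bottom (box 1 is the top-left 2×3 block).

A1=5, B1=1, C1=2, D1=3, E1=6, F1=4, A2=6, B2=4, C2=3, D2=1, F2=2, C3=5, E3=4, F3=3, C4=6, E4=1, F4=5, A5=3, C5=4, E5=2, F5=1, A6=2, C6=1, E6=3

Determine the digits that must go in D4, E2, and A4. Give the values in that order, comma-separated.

For D4:
  Row 4 already contains {1, 5, 6}.
  Column D already contains {1, 3}.
  Its 2×3 block (box 4) already contains {1, 3, 4, 5}.
  The only value from 1–6 not eliminated is 2, so D4 = 2.
For E2:
  Row 2 already contains {1, 2, 3, 4, 6}.
  Column E already contains {1, 2, 3, 4, 6}.
  Its 2×3 block (box 2) already contains {1, 2, 3, 4, 6}.
  The only value from 1–6 not eliminated is 5, so E2 = 5.
For A4:
  Row 4 already contains {1, 5, 6}.
  Column A already contains {2, 3, 5, 6}.
  Its 2×3 block (box 3) already contains {5, 6}.
  The only value from 1–6 not eliminated is 4, so A4 = 4.

2,5,4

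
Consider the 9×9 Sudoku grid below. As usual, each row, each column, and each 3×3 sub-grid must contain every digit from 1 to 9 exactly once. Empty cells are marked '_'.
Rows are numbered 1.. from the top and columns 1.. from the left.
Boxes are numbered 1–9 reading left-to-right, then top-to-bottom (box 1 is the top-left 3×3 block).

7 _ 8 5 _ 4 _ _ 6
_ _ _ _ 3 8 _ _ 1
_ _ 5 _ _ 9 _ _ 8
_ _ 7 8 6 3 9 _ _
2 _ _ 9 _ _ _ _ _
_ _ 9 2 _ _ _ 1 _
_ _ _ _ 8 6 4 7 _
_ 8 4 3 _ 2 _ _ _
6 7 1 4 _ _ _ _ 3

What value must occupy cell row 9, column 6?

Row 9 already contains {1, 3, 4, 6, 7}.
Column 6 already contains {2, 3, 4, 6, 8, 9}.
Its 3×3 block (box 8) already contains {2, 3, 4, 6, 8}.
The only value from 1–9 not eliminated is 5, so row 9, column 6 = 5.

5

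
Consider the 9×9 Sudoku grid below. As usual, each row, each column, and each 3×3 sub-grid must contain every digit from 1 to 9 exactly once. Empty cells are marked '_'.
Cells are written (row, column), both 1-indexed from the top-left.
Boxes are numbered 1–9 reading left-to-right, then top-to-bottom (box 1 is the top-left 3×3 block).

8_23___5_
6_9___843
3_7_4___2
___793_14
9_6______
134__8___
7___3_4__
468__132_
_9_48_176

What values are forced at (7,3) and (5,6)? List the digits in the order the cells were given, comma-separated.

1,4

For (7,3):
  Consider where 1 can go in column 3.
  (4,3) is out (row 4 already has a 1).
  (9,3) is out (row 9 already has a 1).
  So the only cell in column 3 that can hold 1 is (7,3).
  So (7,3) = 1.
For (5,6):
  Consider where 4 can go in box 5.
  (5,4) is out (column 4 already has a 4).
  (5,5) is out (column 5 already has a 4).
  (6,4) is out (row 6 already has a 4).
  (6,5) is out (row 6 already has a 4).
  So the only cell in box 5 that can hold 4 is (5,6).
  So (5,6) = 4.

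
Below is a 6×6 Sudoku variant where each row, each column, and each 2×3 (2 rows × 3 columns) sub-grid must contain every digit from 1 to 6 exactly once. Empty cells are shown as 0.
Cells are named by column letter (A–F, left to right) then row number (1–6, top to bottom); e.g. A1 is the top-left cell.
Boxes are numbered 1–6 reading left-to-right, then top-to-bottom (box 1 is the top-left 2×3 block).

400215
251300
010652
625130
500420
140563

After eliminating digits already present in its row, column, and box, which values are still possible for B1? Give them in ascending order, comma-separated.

Row 1 already contains {1, 2, 4, 5}.
Column B already contains {1, 2, 4, 5}.
Its 2×3 block (box 1) already contains {1, 2, 4, 5}.
Removing those from 1–6 leaves {3, 6} as the candidates for B1.

3,6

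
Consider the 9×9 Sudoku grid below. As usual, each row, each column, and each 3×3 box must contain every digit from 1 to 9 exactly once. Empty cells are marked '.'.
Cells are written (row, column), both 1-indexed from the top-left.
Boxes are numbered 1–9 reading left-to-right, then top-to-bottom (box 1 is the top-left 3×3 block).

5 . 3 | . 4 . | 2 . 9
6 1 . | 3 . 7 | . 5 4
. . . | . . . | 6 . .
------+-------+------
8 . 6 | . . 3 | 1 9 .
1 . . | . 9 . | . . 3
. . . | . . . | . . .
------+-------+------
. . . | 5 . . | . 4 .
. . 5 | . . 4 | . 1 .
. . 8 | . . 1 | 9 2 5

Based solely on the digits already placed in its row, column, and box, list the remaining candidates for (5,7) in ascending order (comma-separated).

Row 5 already contains {1, 3, 9}.
Column 7 already contains {1, 2, 6, 9}.
Its 3×3 block (box 6) already contains {1, 3, 9}.
Removing those from 1–9 leaves {4, 5, 7, 8} as the candidates for (5,7).

4,5,7,8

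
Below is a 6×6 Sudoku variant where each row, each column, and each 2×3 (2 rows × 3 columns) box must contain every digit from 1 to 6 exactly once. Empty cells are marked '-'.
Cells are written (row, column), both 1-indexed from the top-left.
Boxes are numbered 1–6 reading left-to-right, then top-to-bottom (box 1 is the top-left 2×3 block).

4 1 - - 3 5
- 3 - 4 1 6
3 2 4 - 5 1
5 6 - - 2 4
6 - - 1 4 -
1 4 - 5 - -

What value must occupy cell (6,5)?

6

Row 6 already contains {1, 4, 5}.
Column 5 already contains {1, 2, 3, 4, 5}.
Its 2×3 block (box 6) already contains {1, 4, 5}.
The only value from 1–6 not eliminated is 6, so (6,5) = 6.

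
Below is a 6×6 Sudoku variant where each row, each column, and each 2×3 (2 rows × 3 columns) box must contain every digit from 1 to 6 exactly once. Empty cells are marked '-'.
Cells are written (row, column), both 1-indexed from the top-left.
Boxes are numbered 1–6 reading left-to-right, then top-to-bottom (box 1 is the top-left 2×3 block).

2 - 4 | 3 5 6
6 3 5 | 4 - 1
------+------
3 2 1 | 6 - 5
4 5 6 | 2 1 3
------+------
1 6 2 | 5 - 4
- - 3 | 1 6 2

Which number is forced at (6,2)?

4

Row 6 already contains {1, 2, 3, 6}.
Column 2 already contains {2, 3, 5, 6}.
Its 2×3 block (box 5) already contains {1, 2, 3, 6}.
The only value from 1–6 not eliminated is 4, so (6,2) = 4.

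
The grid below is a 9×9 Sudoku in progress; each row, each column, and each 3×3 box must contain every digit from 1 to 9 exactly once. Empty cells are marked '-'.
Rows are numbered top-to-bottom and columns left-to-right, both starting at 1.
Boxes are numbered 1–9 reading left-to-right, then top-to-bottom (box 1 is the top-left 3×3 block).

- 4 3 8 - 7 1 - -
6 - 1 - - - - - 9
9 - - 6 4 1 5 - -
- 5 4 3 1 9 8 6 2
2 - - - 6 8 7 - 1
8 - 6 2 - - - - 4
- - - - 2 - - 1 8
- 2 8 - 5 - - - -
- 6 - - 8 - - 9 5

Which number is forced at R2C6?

2

Cell R2C6 itself could take any of {2, 3, 5} by direct elimination.
Consider where 2 can go in column 6.
R6C6 is out (row 6 already has a 2).
R7C6 is out (row 7 already has a 2).
R8C6 is out (row 8 already has a 2).
R9C6 is out (box 8 already has a 2).
So the only cell in column 6 that can hold 2 is R2C6.
Therefore R2C6 = 2.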